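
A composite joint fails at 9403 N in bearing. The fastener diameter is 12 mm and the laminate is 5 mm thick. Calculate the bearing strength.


sigma_br = F/(d*h) = 9403/(12*5) = 156.7 MPa

156.7 MPa


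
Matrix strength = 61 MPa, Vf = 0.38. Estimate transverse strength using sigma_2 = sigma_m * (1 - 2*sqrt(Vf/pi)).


factor = 1 - 2*sqrt(0.38/pi) = 0.3044
sigma_2 = 61 * 0.3044 = 18.57 MPa

18.57 MPa


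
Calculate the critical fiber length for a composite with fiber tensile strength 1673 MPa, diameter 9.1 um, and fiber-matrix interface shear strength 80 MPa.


Lc = sigma_f * d / (2 * tau_i) = 1673 * 9.1 / (2 * 80) = 95.2 um

95.2 um


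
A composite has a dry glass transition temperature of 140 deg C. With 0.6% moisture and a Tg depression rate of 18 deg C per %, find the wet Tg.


Tg_wet = Tg_dry - k*moisture = 140 - 18*0.6 = 129.2 deg C

129.2 deg C


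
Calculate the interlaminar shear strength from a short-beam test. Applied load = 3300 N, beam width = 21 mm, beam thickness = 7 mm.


ILSS = 3F/(4bh) = 3*3300/(4*21*7) = 16.84 MPa

16.84 MPa


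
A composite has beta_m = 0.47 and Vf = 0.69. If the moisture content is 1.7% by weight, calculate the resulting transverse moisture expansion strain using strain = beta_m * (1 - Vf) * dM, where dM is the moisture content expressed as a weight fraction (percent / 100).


dM = 1.7/100 = 0.017
strain = beta_m * (1-Vf) * dM = 0.47 * 0.31 * 0.017 = 0.0024769

0.0024769


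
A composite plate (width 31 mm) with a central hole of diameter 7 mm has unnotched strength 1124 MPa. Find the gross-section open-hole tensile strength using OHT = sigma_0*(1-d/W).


OHT = sigma_0*(1-d/W) = 1124*(1-7/31) = 870.2 MPa

870.2 MPa


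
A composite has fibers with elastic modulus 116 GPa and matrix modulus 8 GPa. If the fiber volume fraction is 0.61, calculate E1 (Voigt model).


E1 = Ef*Vf + Em*(1-Vf) = 116*0.61 + 8*0.39 = 73.88 GPa

73.88 GPa


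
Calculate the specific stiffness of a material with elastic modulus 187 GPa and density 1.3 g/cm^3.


Specific stiffness = E/rho = 187/1.3 = 143.8 GPa/(g/cm^3)

143.8 GPa/(g/cm^3)


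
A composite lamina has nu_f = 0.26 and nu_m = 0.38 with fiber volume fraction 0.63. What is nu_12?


nu_12 = nu_f*Vf + nu_m*(1-Vf) = 0.26*0.63 + 0.38*0.37 = 0.3044

0.3044


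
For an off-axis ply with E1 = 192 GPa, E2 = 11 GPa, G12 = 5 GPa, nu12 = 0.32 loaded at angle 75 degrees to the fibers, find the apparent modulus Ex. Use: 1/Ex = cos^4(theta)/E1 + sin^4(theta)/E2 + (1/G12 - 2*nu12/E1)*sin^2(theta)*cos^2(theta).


cos^4(75) = 0.004487, sin^4(75) = 0.870513, sin^2(75)*cos^2(75) = 0.0625
1/G12 - 2*nu12/E1 = 1/5 - 2*0.32/192 = 0.196667 GPa^-1
1/Ex = 0.004487/192 + 0.870513/11 + 0.196667*0.0625 = 0.0914526 GPa^-1
Ex = 10.93 GPa

10.93 GPa


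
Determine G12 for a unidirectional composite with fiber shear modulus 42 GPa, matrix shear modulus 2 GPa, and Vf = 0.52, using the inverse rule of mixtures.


1/G12 = Vf/Gf + (1-Vf)/Gm = 0.52/42 + 0.48/2
G12 = 3.96 GPa

3.96 GPa


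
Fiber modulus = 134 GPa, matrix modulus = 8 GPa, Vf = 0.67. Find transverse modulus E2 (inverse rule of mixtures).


1/E2 = Vf/Ef + (1-Vf)/Em = 0.67/134 + 0.33/8
E2 = 21.62 GPa

21.62 GPa


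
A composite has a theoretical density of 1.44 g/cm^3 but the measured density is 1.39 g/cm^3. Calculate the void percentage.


Void% = (rho_theo - rho_actual)/rho_theo * 100 = (1.44 - 1.39)/1.44 * 100 = 3.47%

3.47%


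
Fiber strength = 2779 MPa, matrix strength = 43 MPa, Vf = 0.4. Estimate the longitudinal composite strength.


sigma_1 = sigma_f*Vf + sigma_m*(1-Vf) = 2779*0.4 + 43*0.6 = 1137.4 MPa

1137.4 MPa


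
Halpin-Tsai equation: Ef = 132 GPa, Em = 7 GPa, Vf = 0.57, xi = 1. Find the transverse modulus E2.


eta = (Ef/Em - 1)/(Ef/Em + xi) = (18.8571 - 1)/(18.8571 + 1) = 0.8993
E2 = Em*(1+xi*eta*Vf)/(1-eta*Vf) = 21.72 GPa

21.72 GPa


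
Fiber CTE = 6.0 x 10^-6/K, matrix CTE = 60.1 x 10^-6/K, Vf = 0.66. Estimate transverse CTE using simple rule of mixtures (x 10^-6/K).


alpha_2 = alpha_f*Vf + alpha_m*(1-Vf) = 6.0*0.66 + 60.1*0.34 = 24.4 x 10^-6/K

24.4 x 10^-6/K


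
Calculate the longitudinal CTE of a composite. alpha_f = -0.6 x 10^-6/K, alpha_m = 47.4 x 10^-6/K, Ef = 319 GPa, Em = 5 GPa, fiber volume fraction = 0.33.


E1 = Ef*Vf + Em*(1-Vf) = 108.62
alpha_1 = (alpha_f*Ef*Vf + alpha_m*Em*(1-Vf))/E1 = 0.88 x 10^-6/K

0.88 x 10^-6/K


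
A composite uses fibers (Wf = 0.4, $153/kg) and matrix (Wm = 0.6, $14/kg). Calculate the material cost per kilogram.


Cost = cost_f*Wf + cost_m*Wm = 153*0.4 + 14*0.6 = $69.6/kg

$69.6/kg


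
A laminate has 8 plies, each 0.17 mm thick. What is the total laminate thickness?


h = n * t_ply = 8 * 0.17 = 1.36 mm

1.36 mm


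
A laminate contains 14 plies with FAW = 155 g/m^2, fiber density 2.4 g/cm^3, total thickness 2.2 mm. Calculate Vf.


Vf = n * FAW / (rho_f * h * 1000) = 14 * 155 / (2.4 * 2.2 * 1000) = 0.411

0.411


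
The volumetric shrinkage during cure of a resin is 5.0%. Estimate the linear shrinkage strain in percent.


Linear shrinkage ≈ vol_shrink/3 = 5.0/3 = 1.667%

1.667%


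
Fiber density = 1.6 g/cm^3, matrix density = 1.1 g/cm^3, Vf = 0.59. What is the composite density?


rho_c = rho_f*Vf + rho_m*(1-Vf) = 1.6*0.59 + 1.1*0.41 = 1.395 g/cm^3

1.395 g/cm^3


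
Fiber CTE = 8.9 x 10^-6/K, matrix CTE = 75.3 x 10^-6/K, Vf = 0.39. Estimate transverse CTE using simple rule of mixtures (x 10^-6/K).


alpha_2 = alpha_f*Vf + alpha_m*(1-Vf) = 8.9*0.39 + 75.3*0.61 = 49.4 x 10^-6/K

49.4 x 10^-6/K


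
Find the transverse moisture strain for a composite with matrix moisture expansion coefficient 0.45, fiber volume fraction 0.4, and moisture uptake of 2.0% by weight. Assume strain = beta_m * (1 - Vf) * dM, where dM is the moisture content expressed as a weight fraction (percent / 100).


dM = 2.0/100 = 0.02
strain = beta_m * (1-Vf) * dM = 0.45 * 0.6 * 0.02 = 0.0054

0.0054


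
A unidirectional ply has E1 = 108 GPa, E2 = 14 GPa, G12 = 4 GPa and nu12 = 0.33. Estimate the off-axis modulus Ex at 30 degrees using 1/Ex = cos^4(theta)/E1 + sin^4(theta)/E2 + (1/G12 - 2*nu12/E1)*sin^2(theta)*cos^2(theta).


cos^4(30) = 0.5625, sin^4(30) = 0.0625, sin^2(30)*cos^2(30) = 0.1875
1/G12 - 2*nu12/E1 = 1/4 - 2*0.33/108 = 0.243889 GPa^-1
1/Ex = 0.5625/108 + 0.0625/14 + 0.243889*0.1875 = 0.0554018 GPa^-1
Ex = 18.05 GPa

18.05 GPa


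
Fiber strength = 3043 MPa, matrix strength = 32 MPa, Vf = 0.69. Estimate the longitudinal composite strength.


sigma_1 = sigma_f*Vf + sigma_m*(1-Vf) = 3043*0.69 + 32*0.31 = 2109.6 MPa

2109.6 MPa


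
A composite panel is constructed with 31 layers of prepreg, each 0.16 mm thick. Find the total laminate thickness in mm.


h = n * t_ply = 31 * 0.16 = 4.96 mm

4.96 mm


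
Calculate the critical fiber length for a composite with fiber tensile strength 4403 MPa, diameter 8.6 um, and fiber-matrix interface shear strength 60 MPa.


Lc = sigma_f * d / (2 * tau_i) = 4403 * 8.6 / (2 * 60) = 315.5 um

315.5 um


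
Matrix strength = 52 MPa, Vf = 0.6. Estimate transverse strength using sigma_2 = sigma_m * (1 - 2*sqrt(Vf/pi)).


factor = 1 - 2*sqrt(0.6/pi) = 0.126
sigma_2 = 52 * 0.126 = 6.55 MPa

6.55 MPa


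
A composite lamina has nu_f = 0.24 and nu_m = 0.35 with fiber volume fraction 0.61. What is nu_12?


nu_12 = nu_f*Vf + nu_m*(1-Vf) = 0.24*0.61 + 0.35*0.39 = 0.2829

0.2829


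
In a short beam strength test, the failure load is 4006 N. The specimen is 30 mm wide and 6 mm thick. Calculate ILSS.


ILSS = 3F/(4bh) = 3*4006/(4*30*6) = 16.69 MPa

16.69 MPa


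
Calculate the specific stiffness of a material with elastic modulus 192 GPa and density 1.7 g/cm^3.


Specific stiffness = E/rho = 192/1.7 = 112.9 GPa/(g/cm^3)

112.9 GPa/(g/cm^3)


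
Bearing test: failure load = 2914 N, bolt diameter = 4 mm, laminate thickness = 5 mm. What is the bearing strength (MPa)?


sigma_br = F/(d*h) = 2914/(4*5) = 145.7 MPa

145.7 MPa


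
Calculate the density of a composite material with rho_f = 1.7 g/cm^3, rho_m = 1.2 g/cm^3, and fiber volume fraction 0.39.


rho_c = rho_f*Vf + rho_m*(1-Vf) = 1.7*0.39 + 1.2*0.61 = 1.395 g/cm^3

1.395 g/cm^3


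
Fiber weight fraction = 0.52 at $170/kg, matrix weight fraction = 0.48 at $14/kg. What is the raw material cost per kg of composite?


Cost = cost_f*Wf + cost_m*Wm = 170*0.52 + 14*0.48 = $95.12/kg

$95.12/kg


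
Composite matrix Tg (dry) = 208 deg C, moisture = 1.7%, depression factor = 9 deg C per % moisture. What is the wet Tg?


Tg_wet = Tg_dry - k*moisture = 208 - 9*1.7 = 192.7 deg C

192.7 deg C


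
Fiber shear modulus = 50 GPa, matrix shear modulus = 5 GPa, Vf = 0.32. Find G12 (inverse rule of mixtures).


1/G12 = Vf/Gf + (1-Vf)/Gm = 0.32/50 + 0.68/5
G12 = 7.02 GPa

7.02 GPa


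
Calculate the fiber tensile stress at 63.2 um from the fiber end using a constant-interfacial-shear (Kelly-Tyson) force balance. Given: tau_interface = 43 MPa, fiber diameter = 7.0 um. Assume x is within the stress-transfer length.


Force balance: sigma_f * (pi*d^2/4) = tau * (pi*d) * x  ->  sigma_f = 4 * tau * x / d
sigma_f = 4 * 43 * 63.2 / 7.0 = 1552.9 MPa

1552.9 MPa


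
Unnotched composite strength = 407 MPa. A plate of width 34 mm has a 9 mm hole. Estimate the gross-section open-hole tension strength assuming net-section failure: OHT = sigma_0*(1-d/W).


OHT = sigma_0*(1-d/W) = 407*(1-9/34) = 299.3 MPa

299.3 MPa


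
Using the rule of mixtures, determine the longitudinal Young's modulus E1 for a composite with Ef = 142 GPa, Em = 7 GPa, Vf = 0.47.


E1 = Ef*Vf + Em*(1-Vf) = 142*0.47 + 7*0.53 = 70.45 GPa

70.45 GPa


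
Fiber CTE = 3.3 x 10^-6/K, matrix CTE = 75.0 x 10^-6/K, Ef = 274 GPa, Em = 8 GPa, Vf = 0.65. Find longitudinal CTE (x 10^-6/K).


E1 = Ef*Vf + Em*(1-Vf) = 180.9
alpha_1 = (alpha_f*Ef*Vf + alpha_m*Em*(1-Vf))/E1 = 4.41 x 10^-6/K

4.41 x 10^-6/K


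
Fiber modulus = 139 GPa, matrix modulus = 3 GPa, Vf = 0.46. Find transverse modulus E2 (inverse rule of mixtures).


1/E2 = Vf/Ef + (1-Vf)/Em = 0.46/139 + 0.54/3
E2 = 5.46 GPa

5.46 GPa


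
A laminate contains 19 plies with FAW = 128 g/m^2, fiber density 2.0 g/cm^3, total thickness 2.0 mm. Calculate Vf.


Vf = n * FAW / (rho_f * h * 1000) = 19 * 128 / (2.0 * 2.0 * 1000) = 0.608

0.608


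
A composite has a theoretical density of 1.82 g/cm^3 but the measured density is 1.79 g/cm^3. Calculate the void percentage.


Void% = (rho_theo - rho_actual)/rho_theo * 100 = (1.82 - 1.79)/1.82 * 100 = 1.65%

1.65%


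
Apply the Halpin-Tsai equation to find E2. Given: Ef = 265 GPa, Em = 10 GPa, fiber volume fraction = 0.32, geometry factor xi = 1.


eta = (Ef/Em - 1)/(Ef/Em + xi) = (26.5 - 1)/(26.5 + 1) = 0.9273
E2 = Em*(1+xi*eta*Vf)/(1-eta*Vf) = 18.44 GPa

18.44 GPa


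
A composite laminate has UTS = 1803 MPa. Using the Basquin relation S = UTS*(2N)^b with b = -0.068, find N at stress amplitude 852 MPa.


N = 0.5 * (S/UTS)^(1/b) = 0.5 * (852/1803)^(1/-0.068) = 30659.1549 cycles

30659.1549 cycles


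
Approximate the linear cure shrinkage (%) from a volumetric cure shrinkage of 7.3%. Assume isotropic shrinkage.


Linear shrinkage ≈ vol_shrink/3 = 7.3/3 = 2.433%

2.433%


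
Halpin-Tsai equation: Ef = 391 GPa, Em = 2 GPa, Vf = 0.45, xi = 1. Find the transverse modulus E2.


eta = (Ef/Em - 1)/(Ef/Em + xi) = (195.5 - 1)/(195.5 + 1) = 0.9898
E2 = Em*(1+xi*eta*Vf)/(1-eta*Vf) = 5.21 GPa

5.21 GPa


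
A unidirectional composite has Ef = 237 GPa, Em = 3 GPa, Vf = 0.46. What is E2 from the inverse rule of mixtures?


1/E2 = Vf/Ef + (1-Vf)/Em = 0.46/237 + 0.54/3
E2 = 5.5 GPa

5.5 GPa


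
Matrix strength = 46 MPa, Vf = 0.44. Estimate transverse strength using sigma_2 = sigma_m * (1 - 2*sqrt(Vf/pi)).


factor = 1 - 2*sqrt(0.44/pi) = 0.2515
sigma_2 = 46 * 0.2515 = 11.57 MPa

11.57 MPa


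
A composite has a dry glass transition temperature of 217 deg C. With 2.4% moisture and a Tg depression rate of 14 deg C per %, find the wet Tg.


Tg_wet = Tg_dry - k*moisture = 217 - 14*2.4 = 183.4 deg C

183.4 deg C


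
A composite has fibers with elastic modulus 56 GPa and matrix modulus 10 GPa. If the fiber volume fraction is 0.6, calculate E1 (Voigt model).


E1 = Ef*Vf + Em*(1-Vf) = 56*0.6 + 10*0.4 = 37.6 GPa

37.6 GPa


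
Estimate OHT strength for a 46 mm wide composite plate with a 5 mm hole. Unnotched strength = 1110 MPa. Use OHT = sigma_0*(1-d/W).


OHT = sigma_0*(1-d/W) = 1110*(1-5/46) = 989.3 MPa

989.3 MPa


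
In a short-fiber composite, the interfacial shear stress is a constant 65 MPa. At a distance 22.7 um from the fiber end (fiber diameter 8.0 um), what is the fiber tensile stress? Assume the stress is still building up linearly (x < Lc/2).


Force balance: sigma_f * (pi*d^2/4) = tau * (pi*d) * x  ->  sigma_f = 4 * tau * x / d
sigma_f = 4 * 65 * 22.7 / 8.0 = 737.8 MPa

737.8 MPa


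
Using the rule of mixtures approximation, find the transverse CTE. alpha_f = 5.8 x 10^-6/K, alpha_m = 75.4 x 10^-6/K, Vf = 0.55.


alpha_2 = alpha_f*Vf + alpha_m*(1-Vf) = 5.8*0.55 + 75.4*0.45 = 37.1 x 10^-6/K

37.1 x 10^-6/K


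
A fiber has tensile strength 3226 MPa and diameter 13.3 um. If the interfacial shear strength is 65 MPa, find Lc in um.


Lc = sigma_f * d / (2 * tau_i) = 3226 * 13.3 / (2 * 65) = 330.0 um

330.0 um


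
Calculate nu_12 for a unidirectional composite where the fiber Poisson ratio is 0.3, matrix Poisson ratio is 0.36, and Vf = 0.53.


nu_12 = nu_f*Vf + nu_m*(1-Vf) = 0.3*0.53 + 0.36*0.47 = 0.3282

0.3282


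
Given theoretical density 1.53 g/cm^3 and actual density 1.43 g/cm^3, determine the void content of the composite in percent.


Void% = (rho_theo - rho_actual)/rho_theo * 100 = (1.53 - 1.43)/1.53 * 100 = 6.54%

6.54%


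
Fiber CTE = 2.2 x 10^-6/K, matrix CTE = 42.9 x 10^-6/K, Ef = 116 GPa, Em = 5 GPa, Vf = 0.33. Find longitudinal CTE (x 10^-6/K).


E1 = Ef*Vf + Em*(1-Vf) = 41.63
alpha_1 = (alpha_f*Ef*Vf + alpha_m*Em*(1-Vf))/E1 = 5.48 x 10^-6/K

5.48 x 10^-6/K


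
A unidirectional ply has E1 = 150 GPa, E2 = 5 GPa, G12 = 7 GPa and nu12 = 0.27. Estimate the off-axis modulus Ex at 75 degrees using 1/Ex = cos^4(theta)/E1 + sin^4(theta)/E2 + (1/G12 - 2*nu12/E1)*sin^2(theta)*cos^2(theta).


cos^4(75) = 0.004487, sin^4(75) = 0.870513, sin^2(75)*cos^2(75) = 0.0625
1/G12 - 2*nu12/E1 = 1/7 - 2*0.27/150 = 0.139257 GPa^-1
1/Ex = 0.004487/150 + 0.870513/5 + 0.139257*0.0625 = 0.182836 GPa^-1
Ex = 5.47 GPa

5.47 GPa


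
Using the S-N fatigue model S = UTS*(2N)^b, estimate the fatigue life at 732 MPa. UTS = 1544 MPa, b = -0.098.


N = 0.5 * (S/UTS)^(1/b) = 0.5 * (732/1544)^(1/-0.098) = 1015.0382 cycles

1015.0382 cycles


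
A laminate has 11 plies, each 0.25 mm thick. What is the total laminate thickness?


h = n * t_ply = 11 * 0.25 = 2.75 mm

2.75 mm


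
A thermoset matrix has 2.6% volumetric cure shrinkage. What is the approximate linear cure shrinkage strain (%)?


Linear shrinkage ≈ vol_shrink/3 = 2.6/3 = 0.867%

0.867%


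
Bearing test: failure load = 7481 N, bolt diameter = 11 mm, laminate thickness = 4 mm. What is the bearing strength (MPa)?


sigma_br = F/(d*h) = 7481/(11*4) = 170.0 MPa

170.0 MPa


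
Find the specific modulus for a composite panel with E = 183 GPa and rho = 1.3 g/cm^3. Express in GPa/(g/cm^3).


Specific stiffness = E/rho = 183/1.3 = 140.8 GPa/(g/cm^3)

140.8 GPa/(g/cm^3)


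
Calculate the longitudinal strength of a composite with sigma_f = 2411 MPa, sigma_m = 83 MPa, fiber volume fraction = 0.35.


sigma_1 = sigma_f*Vf + sigma_m*(1-Vf) = 2411*0.35 + 83*0.65 = 897.8 MPa

897.8 MPa


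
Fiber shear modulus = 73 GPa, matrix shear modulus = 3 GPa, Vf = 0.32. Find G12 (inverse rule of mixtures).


1/G12 = Vf/Gf + (1-Vf)/Gm = 0.32/73 + 0.68/3
G12 = 4.33 GPa

4.33 GPa


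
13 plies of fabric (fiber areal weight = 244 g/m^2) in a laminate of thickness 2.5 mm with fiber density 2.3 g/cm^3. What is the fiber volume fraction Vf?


Vf = n * FAW / (rho_f * h * 1000) = 13 * 244 / (2.3 * 2.5 * 1000) = 0.5517

0.5517


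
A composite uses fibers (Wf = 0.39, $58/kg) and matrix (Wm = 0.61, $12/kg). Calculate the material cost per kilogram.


Cost = cost_f*Wf + cost_m*Wm = 58*0.39 + 12*0.61 = $29.94/kg

$29.94/kg


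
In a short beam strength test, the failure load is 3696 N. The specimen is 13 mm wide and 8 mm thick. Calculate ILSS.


ILSS = 3F/(4bh) = 3*3696/(4*13*8) = 26.65 MPa

26.65 MPa


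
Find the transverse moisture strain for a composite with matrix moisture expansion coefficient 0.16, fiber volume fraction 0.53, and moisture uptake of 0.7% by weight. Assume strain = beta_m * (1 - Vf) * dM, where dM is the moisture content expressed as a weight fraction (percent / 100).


dM = 0.7/100 = 0.007
strain = beta_m * (1-Vf) * dM = 0.16 * 0.47 * 0.007 = 0.0005264

0.0005264


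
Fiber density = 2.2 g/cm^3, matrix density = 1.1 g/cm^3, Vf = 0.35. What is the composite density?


rho_c = rho_f*Vf + rho_m*(1-Vf) = 2.2*0.35 + 1.1*0.65 = 1.485 g/cm^3

1.485 g/cm^3


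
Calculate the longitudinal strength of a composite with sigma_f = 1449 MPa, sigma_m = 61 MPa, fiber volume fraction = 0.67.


sigma_1 = sigma_f*Vf + sigma_m*(1-Vf) = 1449*0.67 + 61*0.33 = 991.0 MPa

991.0 MPa


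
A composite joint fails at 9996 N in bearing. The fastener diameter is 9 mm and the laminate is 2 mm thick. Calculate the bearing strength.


sigma_br = F/(d*h) = 9996/(9*2) = 555.3 MPa

555.3 MPa


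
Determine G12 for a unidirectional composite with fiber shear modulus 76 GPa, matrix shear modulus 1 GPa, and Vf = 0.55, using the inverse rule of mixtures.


1/G12 = Vf/Gf + (1-Vf)/Gm = 0.55/76 + 0.45/1
G12 = 2.19 GPa

2.19 GPa


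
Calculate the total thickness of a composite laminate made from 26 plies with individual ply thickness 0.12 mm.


h = n * t_ply = 26 * 0.12 = 3.12 mm

3.12 mm


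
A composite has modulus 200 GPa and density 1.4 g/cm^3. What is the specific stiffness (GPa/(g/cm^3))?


Specific stiffness = E/rho = 200/1.4 = 142.9 GPa/(g/cm^3)

142.9 GPa/(g/cm^3)


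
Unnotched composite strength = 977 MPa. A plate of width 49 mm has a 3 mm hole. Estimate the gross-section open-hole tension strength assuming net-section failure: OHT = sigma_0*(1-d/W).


OHT = sigma_0*(1-d/W) = 977*(1-3/49) = 917.2 MPa

917.2 MPa


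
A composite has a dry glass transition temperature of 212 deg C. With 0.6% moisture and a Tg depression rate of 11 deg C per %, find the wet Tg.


Tg_wet = Tg_dry - k*moisture = 212 - 11*0.6 = 205.4 deg C

205.4 deg C


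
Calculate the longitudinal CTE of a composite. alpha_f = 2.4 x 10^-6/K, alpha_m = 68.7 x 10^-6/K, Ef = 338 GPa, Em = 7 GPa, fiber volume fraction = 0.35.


E1 = Ef*Vf + Em*(1-Vf) = 122.85
alpha_1 = (alpha_f*Ef*Vf + alpha_m*Em*(1-Vf))/E1 = 4.86 x 10^-6/K

4.86 x 10^-6/K


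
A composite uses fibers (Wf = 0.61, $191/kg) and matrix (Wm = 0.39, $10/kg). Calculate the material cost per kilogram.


Cost = cost_f*Wf + cost_m*Wm = 191*0.61 + 10*0.39 = $120.41/kg

$120.41/kg


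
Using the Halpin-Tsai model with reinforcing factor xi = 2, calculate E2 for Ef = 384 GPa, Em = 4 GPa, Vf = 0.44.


eta = (Ef/Em - 1)/(Ef/Em + xi) = (96.0 - 1)/(96.0 + 2) = 0.9694
E2 = Em*(1+xi*eta*Vf)/(1-eta*Vf) = 12.93 GPa

12.93 GPa


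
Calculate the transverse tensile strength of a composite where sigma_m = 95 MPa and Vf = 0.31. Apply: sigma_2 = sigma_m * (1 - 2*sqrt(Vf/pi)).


factor = 1 - 2*sqrt(0.31/pi) = 0.3717
sigma_2 = 95 * 0.3717 = 35.32 MPa

35.32 MPa


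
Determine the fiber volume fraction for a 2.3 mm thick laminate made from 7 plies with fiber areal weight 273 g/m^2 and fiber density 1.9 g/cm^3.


Vf = n * FAW / (rho_f * h * 1000) = 7 * 273 / (1.9 * 2.3 * 1000) = 0.4373

0.4373


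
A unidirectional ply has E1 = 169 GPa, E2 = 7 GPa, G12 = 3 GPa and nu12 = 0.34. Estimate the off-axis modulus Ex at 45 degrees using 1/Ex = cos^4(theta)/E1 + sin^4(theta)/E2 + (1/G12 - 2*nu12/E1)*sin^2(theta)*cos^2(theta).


cos^4(45) = 0.25, sin^4(45) = 0.25, sin^2(45)*cos^2(45) = 0.25
1/G12 - 2*nu12/E1 = 1/3 - 2*0.34/169 = 0.32931 GPa^-1
1/Ex = 0.25/169 + 0.25/7 + 0.32931*0.25 = 0.119521 GPa^-1
Ex = 8.37 GPa

8.37 GPa


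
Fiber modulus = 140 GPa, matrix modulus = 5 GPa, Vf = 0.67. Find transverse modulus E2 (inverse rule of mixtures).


1/E2 = Vf/Ef + (1-Vf)/Em = 0.67/140 + 0.33/5
E2 = 14.13 GPa

14.13 GPa


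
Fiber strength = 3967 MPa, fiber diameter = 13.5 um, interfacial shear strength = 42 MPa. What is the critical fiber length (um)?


Lc = sigma_f * d / (2 * tau_i) = 3967 * 13.5 / (2 * 42) = 637.6 um

637.6 um


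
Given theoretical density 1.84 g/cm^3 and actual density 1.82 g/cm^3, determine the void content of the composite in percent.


Void% = (rho_theo - rho_actual)/rho_theo * 100 = (1.84 - 1.82)/1.84 * 100 = 1.09%

1.09%


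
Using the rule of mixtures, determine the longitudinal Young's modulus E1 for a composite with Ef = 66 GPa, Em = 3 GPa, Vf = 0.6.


E1 = Ef*Vf + Em*(1-Vf) = 66*0.6 + 3*0.4 = 40.8 GPa

40.8 GPa


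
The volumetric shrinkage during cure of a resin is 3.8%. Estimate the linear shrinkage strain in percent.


Linear shrinkage ≈ vol_shrink/3 = 3.8/3 = 1.267%

1.267%


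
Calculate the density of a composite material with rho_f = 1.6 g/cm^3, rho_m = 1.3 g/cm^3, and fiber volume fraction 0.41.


rho_c = rho_f*Vf + rho_m*(1-Vf) = 1.6*0.41 + 1.3*0.59 = 1.423 g/cm^3

1.423 g/cm^3


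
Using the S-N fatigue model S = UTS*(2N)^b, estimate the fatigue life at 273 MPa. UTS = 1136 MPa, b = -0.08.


N = 0.5 * (S/UTS)^(1/b) = 0.5 * (273/1136)^(1/-0.08) = 2.7489e+07 cycles

2.7489e+07 cycles


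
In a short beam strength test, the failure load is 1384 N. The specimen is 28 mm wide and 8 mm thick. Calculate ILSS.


ILSS = 3F/(4bh) = 3*1384/(4*28*8) = 4.63 MPa

4.63 MPa


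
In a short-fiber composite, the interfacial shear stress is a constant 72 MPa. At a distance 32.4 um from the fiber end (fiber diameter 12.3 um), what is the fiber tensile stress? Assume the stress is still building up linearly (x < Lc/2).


Force balance: sigma_f * (pi*d^2/4) = tau * (pi*d) * x  ->  sigma_f = 4 * tau * x / d
sigma_f = 4 * 72 * 32.4 / 12.3 = 758.6 MPa

758.6 MPa


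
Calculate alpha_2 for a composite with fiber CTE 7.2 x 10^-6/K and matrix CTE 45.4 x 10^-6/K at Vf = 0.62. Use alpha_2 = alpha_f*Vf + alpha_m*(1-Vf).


alpha_2 = alpha_f*Vf + alpha_m*(1-Vf) = 7.2*0.62 + 45.4*0.38 = 21.7 x 10^-6/K

21.7 x 10^-6/K


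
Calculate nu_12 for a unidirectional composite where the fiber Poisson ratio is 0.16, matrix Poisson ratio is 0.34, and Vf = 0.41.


nu_12 = nu_f*Vf + nu_m*(1-Vf) = 0.16*0.41 + 0.34*0.59 = 0.2662

0.2662


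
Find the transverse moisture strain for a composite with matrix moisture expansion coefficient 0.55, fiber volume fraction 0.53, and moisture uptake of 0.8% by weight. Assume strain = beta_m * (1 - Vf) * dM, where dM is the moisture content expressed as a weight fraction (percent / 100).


dM = 0.8/100 = 0.008
strain = beta_m * (1-Vf) * dM = 0.55 * 0.47 * 0.008 = 0.002068

0.002068


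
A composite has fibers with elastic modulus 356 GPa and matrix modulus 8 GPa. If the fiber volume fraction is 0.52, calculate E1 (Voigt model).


E1 = Ef*Vf + Em*(1-Vf) = 356*0.52 + 8*0.48 = 188.96 GPa

188.96 GPa


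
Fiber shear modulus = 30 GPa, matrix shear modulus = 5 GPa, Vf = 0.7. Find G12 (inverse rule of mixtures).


1/G12 = Vf/Gf + (1-Vf)/Gm = 0.7/30 + 0.3/5
G12 = 12.0 GPa

12.0 GPa


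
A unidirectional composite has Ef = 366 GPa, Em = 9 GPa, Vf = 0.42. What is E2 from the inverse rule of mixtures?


1/E2 = Vf/Ef + (1-Vf)/Em = 0.42/366 + 0.58/9
E2 = 15.25 GPa

15.25 GPa


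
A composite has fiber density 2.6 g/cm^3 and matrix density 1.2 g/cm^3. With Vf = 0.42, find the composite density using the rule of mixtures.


rho_c = rho_f*Vf + rho_m*(1-Vf) = 2.6*0.42 + 1.2*0.58 = 1.788 g/cm^3

1.788 g/cm^3


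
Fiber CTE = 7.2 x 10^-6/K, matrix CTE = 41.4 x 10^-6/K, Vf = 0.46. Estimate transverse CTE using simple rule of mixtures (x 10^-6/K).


alpha_2 = alpha_f*Vf + alpha_m*(1-Vf) = 7.2*0.46 + 41.4*0.54 = 25.7 x 10^-6/K

25.7 x 10^-6/K


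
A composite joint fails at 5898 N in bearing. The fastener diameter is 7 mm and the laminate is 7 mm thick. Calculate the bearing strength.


sigma_br = F/(d*h) = 5898/(7*7) = 120.4 MPa

120.4 MPa


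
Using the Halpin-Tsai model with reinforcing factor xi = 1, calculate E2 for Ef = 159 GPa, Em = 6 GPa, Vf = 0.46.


eta = (Ef/Em - 1)/(Ef/Em + xi) = (26.5 - 1)/(26.5 + 1) = 0.9273
E2 = Em*(1+xi*eta*Vf)/(1-eta*Vf) = 14.93 GPa

14.93 GPa


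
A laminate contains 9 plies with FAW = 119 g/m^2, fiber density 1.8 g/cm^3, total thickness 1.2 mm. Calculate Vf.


Vf = n * FAW / (rho_f * h * 1000) = 9 * 119 / (1.8 * 1.2 * 1000) = 0.4958

0.4958


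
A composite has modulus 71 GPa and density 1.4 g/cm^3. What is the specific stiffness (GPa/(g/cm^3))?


Specific stiffness = E/rho = 71/1.4 = 50.7 GPa/(g/cm^3)

50.7 GPa/(g/cm^3)


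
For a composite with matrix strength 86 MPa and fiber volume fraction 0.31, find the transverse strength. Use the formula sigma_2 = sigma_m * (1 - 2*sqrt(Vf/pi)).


factor = 1 - 2*sqrt(0.31/pi) = 0.3717
sigma_2 = 86 * 0.3717 = 31.97 MPa

31.97 MPa


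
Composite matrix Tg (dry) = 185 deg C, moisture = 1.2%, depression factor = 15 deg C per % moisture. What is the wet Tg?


Tg_wet = Tg_dry - k*moisture = 185 - 15*1.2 = 167.0 deg C

167.0 deg C


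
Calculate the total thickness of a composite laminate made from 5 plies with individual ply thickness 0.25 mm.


h = n * t_ply = 5 * 0.25 = 1.25 mm

1.25 mm


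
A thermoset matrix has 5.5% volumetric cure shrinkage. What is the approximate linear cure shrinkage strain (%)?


Linear shrinkage ≈ vol_shrink/3 = 5.5/3 = 1.833%

1.833%


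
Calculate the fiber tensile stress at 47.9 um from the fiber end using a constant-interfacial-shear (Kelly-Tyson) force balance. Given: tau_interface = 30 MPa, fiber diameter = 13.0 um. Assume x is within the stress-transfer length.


Force balance: sigma_f * (pi*d^2/4) = tau * (pi*d) * x  ->  sigma_f = 4 * tau * x / d
sigma_f = 4 * 30 * 47.9 / 13.0 = 442.2 MPa

442.2 MPa


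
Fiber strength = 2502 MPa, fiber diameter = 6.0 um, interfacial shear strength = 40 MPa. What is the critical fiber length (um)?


Lc = sigma_f * d / (2 * tau_i) = 2502 * 6.0 / (2 * 40) = 187.7 um

187.7 um


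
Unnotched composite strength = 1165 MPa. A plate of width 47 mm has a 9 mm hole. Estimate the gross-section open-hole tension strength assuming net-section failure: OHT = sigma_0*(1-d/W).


OHT = sigma_0*(1-d/W) = 1165*(1-9/47) = 941.9 MPa

941.9 MPa


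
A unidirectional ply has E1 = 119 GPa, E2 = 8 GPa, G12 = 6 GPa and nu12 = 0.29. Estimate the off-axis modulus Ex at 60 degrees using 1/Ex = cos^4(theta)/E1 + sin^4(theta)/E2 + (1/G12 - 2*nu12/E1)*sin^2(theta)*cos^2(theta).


cos^4(60) = 0.0625, sin^4(60) = 0.5625, sin^2(60)*cos^2(60) = 0.1875
1/G12 - 2*nu12/E1 = 1/6 - 2*0.29/119 = 0.161793 GPa^-1
1/Ex = 0.0625/119 + 0.5625/8 + 0.161793*0.1875 = 0.1011738 GPa^-1
Ex = 9.88 GPa

9.88 GPa


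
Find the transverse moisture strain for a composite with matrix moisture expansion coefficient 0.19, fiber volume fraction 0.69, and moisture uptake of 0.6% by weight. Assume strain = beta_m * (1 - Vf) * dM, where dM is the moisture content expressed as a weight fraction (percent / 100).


dM = 0.6/100 = 0.006
strain = beta_m * (1-Vf) * dM = 0.19 * 0.31 * 0.006 = 0.0003534

0.0003534


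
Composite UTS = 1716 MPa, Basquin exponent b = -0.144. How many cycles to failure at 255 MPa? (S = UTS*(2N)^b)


N = 0.5 * (S/UTS)^(1/b) = 0.5 * (255/1716)^(1/-0.144) = 281067.7376 cycles

281067.7376 cycles


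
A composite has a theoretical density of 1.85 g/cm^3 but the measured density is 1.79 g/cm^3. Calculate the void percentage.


Void% = (rho_theo - rho_actual)/rho_theo * 100 = (1.85 - 1.79)/1.85 * 100 = 3.24%

3.24%


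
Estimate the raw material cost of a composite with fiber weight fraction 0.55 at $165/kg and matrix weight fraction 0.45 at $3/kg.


Cost = cost_f*Wf + cost_m*Wm = 165*0.55 + 3*0.45 = $92.1/kg

$92.1/kg


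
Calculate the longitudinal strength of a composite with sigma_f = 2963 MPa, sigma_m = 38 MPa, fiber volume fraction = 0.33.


sigma_1 = sigma_f*Vf + sigma_m*(1-Vf) = 2963*0.33 + 38*0.67 = 1003.3 MPa

1003.3 MPa


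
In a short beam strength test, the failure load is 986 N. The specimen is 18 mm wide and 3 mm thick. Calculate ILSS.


ILSS = 3F/(4bh) = 3*986/(4*18*3) = 13.69 MPa

13.69 MPa


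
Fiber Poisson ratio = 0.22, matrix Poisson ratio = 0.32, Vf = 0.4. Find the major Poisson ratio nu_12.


nu_12 = nu_f*Vf + nu_m*(1-Vf) = 0.22*0.4 + 0.32*0.6 = 0.28

0.28


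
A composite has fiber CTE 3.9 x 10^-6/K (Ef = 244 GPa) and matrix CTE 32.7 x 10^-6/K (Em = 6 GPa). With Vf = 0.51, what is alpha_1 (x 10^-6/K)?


E1 = Ef*Vf + Em*(1-Vf) = 127.38
alpha_1 = (alpha_f*Ef*Vf + alpha_m*Em*(1-Vf))/E1 = 4.56 x 10^-6/K

4.56 x 10^-6/K


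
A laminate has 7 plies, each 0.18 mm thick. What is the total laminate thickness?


h = n * t_ply = 7 * 0.18 = 1.26 mm

1.26 mm


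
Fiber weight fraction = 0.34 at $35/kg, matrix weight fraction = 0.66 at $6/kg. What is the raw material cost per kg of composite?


Cost = cost_f*Wf + cost_m*Wm = 35*0.34 + 6*0.66 = $15.86/kg

$15.86/kg


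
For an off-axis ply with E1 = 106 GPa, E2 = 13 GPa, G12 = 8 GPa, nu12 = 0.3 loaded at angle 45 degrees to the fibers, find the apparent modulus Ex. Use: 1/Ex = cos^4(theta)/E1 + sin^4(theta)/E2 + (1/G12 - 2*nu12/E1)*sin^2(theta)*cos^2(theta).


cos^4(45) = 0.25, sin^4(45) = 0.25, sin^2(45)*cos^2(45) = 0.25
1/G12 - 2*nu12/E1 = 1/8 - 2*0.3/106 = 0.11934 GPa^-1
1/Ex = 0.25/106 + 0.25/13 + 0.11934*0.25 = 0.0514242 GPa^-1
Ex = 19.45 GPa

19.45 GPa


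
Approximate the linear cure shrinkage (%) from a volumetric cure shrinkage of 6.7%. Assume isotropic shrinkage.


Linear shrinkage ≈ vol_shrink/3 = 6.7/3 = 2.233%

2.233%


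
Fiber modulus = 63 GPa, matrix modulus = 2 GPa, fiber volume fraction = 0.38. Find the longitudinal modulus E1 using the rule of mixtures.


E1 = Ef*Vf + Em*(1-Vf) = 63*0.38 + 2*0.62 = 25.18 GPa

25.18 GPa


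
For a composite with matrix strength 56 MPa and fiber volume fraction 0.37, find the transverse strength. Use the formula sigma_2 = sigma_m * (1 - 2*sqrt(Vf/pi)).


factor = 1 - 2*sqrt(0.37/pi) = 0.3136
sigma_2 = 56 * 0.3136 = 17.56 MPa

17.56 MPa


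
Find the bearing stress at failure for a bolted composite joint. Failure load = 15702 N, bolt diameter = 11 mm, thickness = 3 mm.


sigma_br = F/(d*h) = 15702/(11*3) = 475.8 MPa

475.8 MPa


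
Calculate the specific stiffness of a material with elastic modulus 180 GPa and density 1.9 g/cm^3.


Specific stiffness = E/rho = 180/1.9 = 94.7 GPa/(g/cm^3)

94.7 GPa/(g/cm^3)


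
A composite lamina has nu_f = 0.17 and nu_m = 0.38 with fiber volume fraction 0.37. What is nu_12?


nu_12 = nu_f*Vf + nu_m*(1-Vf) = 0.17*0.37 + 0.38*0.63 = 0.3023

0.3023


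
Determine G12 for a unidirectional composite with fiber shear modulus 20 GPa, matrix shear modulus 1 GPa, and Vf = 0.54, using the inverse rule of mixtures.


1/G12 = Vf/Gf + (1-Vf)/Gm = 0.54/20 + 0.46/1
G12 = 2.05 GPa

2.05 GPa


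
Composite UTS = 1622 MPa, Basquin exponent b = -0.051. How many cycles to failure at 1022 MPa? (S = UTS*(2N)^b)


N = 0.5 * (S/UTS)^(1/b) = 0.5 * (1022/1622)^(1/-0.051) = 4288.4706 cycles

4288.4706 cycles


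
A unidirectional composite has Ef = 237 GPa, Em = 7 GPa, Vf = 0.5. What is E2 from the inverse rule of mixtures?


1/E2 = Vf/Ef + (1-Vf)/Em = 0.5/237 + 0.5/7
E2 = 13.6 GPa

13.6 GPa


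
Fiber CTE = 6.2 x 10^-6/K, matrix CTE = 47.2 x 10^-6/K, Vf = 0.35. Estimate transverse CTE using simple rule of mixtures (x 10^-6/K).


alpha_2 = alpha_f*Vf + alpha_m*(1-Vf) = 6.2*0.35 + 47.2*0.65 = 32.9 x 10^-6/K

32.9 x 10^-6/K


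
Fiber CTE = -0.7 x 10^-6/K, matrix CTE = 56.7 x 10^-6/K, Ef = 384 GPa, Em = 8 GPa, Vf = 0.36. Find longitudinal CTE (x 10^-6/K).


E1 = Ef*Vf + Em*(1-Vf) = 143.36
alpha_1 = (alpha_f*Ef*Vf + alpha_m*Em*(1-Vf))/E1 = 1.35 x 10^-6/K

1.35 x 10^-6/K


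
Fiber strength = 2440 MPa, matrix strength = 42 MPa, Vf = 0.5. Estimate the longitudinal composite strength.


sigma_1 = sigma_f*Vf + sigma_m*(1-Vf) = 2440*0.5 + 42*0.5 = 1241.0 MPa

1241.0 MPa


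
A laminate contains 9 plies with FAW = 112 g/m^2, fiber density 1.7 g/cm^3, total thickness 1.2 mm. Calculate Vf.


Vf = n * FAW / (rho_f * h * 1000) = 9 * 112 / (1.7 * 1.2 * 1000) = 0.4941

0.4941


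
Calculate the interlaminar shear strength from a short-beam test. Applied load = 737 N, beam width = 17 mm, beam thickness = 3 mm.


ILSS = 3F/(4bh) = 3*737/(4*17*3) = 10.84 MPa

10.84 MPa


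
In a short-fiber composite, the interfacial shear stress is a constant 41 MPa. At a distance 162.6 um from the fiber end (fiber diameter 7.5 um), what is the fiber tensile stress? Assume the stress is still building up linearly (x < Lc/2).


Force balance: sigma_f * (pi*d^2/4) = tau * (pi*d) * x  ->  sigma_f = 4 * tau * x / d
sigma_f = 4 * 41 * 162.6 / 7.5 = 3555.5 MPa

3555.5 MPa


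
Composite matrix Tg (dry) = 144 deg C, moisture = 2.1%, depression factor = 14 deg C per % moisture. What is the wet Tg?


Tg_wet = Tg_dry - k*moisture = 144 - 14*2.1 = 114.6 deg C

114.6 deg C


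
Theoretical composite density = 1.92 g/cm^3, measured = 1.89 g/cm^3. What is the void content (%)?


Void% = (rho_theo - rho_actual)/rho_theo * 100 = (1.92 - 1.89)/1.92 * 100 = 1.56%

1.56%


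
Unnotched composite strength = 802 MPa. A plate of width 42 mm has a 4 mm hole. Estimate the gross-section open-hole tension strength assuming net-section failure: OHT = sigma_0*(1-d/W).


OHT = sigma_0*(1-d/W) = 802*(1-4/42) = 725.6 MPa

725.6 MPa


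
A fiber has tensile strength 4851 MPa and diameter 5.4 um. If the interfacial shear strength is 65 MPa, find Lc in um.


Lc = sigma_f * d / (2 * tau_i) = 4851 * 5.4 / (2 * 65) = 201.5 um

201.5 um


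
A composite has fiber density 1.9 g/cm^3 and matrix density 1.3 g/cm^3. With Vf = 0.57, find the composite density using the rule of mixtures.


rho_c = rho_f*Vf + rho_m*(1-Vf) = 1.9*0.57 + 1.3*0.43 = 1.642 g/cm^3

1.642 g/cm^3


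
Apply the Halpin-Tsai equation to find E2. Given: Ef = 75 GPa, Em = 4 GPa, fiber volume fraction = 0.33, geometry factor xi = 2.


eta = (Ef/Em - 1)/(Ef/Em + xi) = (18.75 - 1)/(18.75 + 2) = 0.8554
E2 = Em*(1+xi*eta*Vf)/(1-eta*Vf) = 8.72 GPa

8.72 GPa


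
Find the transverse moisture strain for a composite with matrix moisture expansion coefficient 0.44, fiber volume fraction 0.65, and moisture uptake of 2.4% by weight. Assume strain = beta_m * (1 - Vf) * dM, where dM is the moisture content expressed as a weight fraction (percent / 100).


dM = 2.4/100 = 0.024
strain = beta_m * (1-Vf) * dM = 0.44 * 0.35 * 0.024 = 0.003696

0.003696


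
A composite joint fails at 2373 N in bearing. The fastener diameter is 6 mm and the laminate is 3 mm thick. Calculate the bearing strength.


sigma_br = F/(d*h) = 2373/(6*3) = 131.8 MPa

131.8 MPa


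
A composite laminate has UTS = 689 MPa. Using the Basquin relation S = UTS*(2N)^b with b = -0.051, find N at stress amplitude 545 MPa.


N = 0.5 * (S/UTS)^(1/b) = 0.5 * (545/689)^(1/-0.051) = 49.6014 cycles

49.6014 cycles


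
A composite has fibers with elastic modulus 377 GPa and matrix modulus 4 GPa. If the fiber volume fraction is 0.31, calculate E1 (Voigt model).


E1 = Ef*Vf + Em*(1-Vf) = 377*0.31 + 4*0.69 = 119.63 GPa

119.63 GPa


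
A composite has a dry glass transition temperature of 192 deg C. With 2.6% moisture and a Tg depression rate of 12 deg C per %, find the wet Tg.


Tg_wet = Tg_dry - k*moisture = 192 - 12*2.6 = 160.8 deg C

160.8 deg C


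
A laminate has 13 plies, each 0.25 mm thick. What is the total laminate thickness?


h = n * t_ply = 13 * 0.25 = 3.25 mm

3.25 mm


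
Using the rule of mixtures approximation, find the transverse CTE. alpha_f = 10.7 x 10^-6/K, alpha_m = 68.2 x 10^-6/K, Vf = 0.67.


alpha_2 = alpha_f*Vf + alpha_m*(1-Vf) = 10.7*0.67 + 68.2*0.33 = 29.7 x 10^-6/K

29.7 x 10^-6/K


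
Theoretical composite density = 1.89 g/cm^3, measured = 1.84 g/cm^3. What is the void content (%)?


Void% = (rho_theo - rho_actual)/rho_theo * 100 = (1.89 - 1.84)/1.89 * 100 = 2.65%

2.65%


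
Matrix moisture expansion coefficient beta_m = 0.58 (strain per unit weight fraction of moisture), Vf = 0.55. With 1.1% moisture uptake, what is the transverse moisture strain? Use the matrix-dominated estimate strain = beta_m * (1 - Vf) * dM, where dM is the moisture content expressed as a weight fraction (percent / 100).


dM = 1.1/100 = 0.011
strain = beta_m * (1-Vf) * dM = 0.58 * 0.45 * 0.011 = 0.002871

0.002871


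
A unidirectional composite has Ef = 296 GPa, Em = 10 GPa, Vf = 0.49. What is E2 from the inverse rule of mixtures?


1/E2 = Vf/Ef + (1-Vf)/Em = 0.49/296 + 0.51/10
E2 = 18.99 GPa

18.99 GPa


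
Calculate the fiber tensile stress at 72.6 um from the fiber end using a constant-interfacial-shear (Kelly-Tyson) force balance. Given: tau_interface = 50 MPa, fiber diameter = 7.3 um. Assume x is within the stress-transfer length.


Force balance: sigma_f * (pi*d^2/4) = tau * (pi*d) * x  ->  sigma_f = 4 * tau * x / d
sigma_f = 4 * 50 * 72.6 / 7.3 = 1989.0 MPa

1989.0 MPa


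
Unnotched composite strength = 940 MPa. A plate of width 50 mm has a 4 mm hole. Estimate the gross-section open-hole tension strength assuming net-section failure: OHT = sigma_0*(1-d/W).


OHT = sigma_0*(1-d/W) = 940*(1-4/50) = 864.8 MPa

864.8 MPa


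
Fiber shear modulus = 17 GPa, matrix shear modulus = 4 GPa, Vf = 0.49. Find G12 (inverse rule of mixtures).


1/G12 = Vf/Gf + (1-Vf)/Gm = 0.49/17 + 0.51/4
G12 = 6.4 GPa

6.4 GPa


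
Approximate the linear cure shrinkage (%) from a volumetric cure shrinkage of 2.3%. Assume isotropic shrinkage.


Linear shrinkage ≈ vol_shrink/3 = 2.3/3 = 0.767%

0.767%


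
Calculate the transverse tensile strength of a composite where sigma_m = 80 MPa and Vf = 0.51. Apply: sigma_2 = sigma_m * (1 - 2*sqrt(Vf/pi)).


factor = 1 - 2*sqrt(0.51/pi) = 0.1942
sigma_2 = 80 * 0.1942 = 15.53 MPa

15.53 MPa


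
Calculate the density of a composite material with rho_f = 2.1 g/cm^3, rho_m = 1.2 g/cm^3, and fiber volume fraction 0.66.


rho_c = rho_f*Vf + rho_m*(1-Vf) = 2.1*0.66 + 1.2*0.34 = 1.794 g/cm^3

1.794 g/cm^3


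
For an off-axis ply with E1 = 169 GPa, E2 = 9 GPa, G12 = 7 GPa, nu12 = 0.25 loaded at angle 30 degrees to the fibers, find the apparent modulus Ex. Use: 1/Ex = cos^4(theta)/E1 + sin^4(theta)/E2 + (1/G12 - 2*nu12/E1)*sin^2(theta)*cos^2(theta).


cos^4(30) = 0.5625, sin^4(30) = 0.0625, sin^2(30)*cos^2(30) = 0.1875
1/G12 - 2*nu12/E1 = 1/7 - 2*0.25/169 = 0.139899 GPa^-1
1/Ex = 0.5625/169 + 0.0625/9 + 0.139899*0.1875 = 0.0365038 GPa^-1
Ex = 27.39 GPa

27.39 GPa


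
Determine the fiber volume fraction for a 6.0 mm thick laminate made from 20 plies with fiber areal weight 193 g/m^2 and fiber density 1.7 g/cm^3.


Vf = n * FAW / (rho_f * h * 1000) = 20 * 193 / (1.7 * 6.0 * 1000) = 0.3784

0.3784


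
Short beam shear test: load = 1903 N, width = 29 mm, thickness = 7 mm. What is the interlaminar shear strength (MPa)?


ILSS = 3F/(4bh) = 3*1903/(4*29*7) = 7.03 MPa

7.03 MPa


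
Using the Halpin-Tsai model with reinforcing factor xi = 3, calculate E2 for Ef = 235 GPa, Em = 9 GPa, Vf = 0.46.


eta = (Ef/Em - 1)/(Ef/Em + xi) = (26.1111 - 1)/(26.1111 + 3) = 0.8626
E2 = Em*(1+xi*eta*Vf)/(1-eta*Vf) = 32.68 GPa

32.68 GPa
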